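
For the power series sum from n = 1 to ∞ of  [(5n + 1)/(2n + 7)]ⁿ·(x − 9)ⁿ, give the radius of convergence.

Root test: |a_n|^(1/n) = (5n + 1)/(2n + 7) → 5/2.
Thus R = 1/(5/2) = 2/5.

R = 2/5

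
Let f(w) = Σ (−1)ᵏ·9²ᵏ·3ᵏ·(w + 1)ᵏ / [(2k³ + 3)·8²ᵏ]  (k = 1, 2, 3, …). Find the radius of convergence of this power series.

R = 64/243

The ratio of consecutive coefficients is [(2k³ + 3)/(2(k+1)³ + 3)] · 81·3/64 → 243/64.
Hence the series converges for |w + 1| < 1/(243/64) = 64/243, so the radius of convergence is 64/243.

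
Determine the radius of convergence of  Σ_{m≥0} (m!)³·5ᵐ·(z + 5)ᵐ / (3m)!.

By the ratio test, |a_{m+1}/a_m| = (m+1)³/[(3m+1)·(3m+2)·(3m+3)] · 5 → 5/27.
Convergence for |z + 5| · 5/27 < 1, i.e. |z + 5| < 27/5. So R = 27/5.

R = 27/5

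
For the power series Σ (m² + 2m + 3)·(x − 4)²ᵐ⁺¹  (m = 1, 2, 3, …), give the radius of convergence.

Ratio test: |a_{m+1}/a_m| = ((m+1)² + 2(m+1) + 3)/(m² + 2m + 3) → 1 as m → ∞.
Writing y = (x − 4)², the series in y has radius 1, so |x − 4| < √(1) = 1 and R = 1.

R = 1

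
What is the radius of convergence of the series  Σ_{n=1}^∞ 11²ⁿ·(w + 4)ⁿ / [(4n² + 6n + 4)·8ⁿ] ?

R = 8/121

By the ratio test, |a_{n+1}/a_n| = [(4n² + 6n + 4)/(4(n+1)² + 6(n+1) + 4)] · 121/8 → 121/8.
Thus R = 1/(121/8) = 8/121.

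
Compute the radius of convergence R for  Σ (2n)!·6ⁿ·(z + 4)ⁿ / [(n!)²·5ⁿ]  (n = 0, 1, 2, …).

R = 5/24

By the ratio test, |a_{n+1}/a_n| = (2n+1)·(2n+2)/(n+1)² · 6/5 → 24/5.
Thus R = 1/(24/5) = 5/24.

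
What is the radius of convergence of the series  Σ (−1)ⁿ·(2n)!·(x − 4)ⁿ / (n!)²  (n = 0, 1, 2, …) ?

Ratio test: |a_{n+1}/a_n| = (2n+1)·(2n+2)/(n+1)² → 4 as n → ∞.
The series converges when 4 · |x − 4| < 1, giving R = 1/4.

R = 1/4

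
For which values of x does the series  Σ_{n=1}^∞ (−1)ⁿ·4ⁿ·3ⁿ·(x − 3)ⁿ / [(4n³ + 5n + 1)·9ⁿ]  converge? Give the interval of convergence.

[9/4, 15/4]

By the ratio test, |a_{n+1}/a_n| = [(4n³ + 5n + 1)/(4(n+1)³ + 5(n+1) + 1)] · 4·3/9 → 4/3.
The series converges when 4/3 · |x − 3| < 1, giving R = 3/4.
At x = 15/4: the series is dominated by a constant times Σ 1/n³, which converges (p = 3 > 1).
Check x = 9/4: the series is dominated by a constant times Σ 1/n³, which converges (p = 3 > 1).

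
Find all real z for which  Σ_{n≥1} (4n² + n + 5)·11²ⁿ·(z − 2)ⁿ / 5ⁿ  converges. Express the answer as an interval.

By the ratio test, |a_{n+1}/a_n| = [(4(n+1)² + (n+1) + 5)/(4n² + n + 5)] · 121/5 → 121/5.
Hence the series converges for |z − 2| < 1/(121/5) = 5/121, so the radius of convergence is 5/121.
When z = 247/121, the terms have absolute value of order n², which does not tend to 0, so the series diverges by the divergence test.
At z = 237/121: the terms have absolute value of order n², which does not tend to 0, so the series diverges by the divergence test.

(237/121, 247/121)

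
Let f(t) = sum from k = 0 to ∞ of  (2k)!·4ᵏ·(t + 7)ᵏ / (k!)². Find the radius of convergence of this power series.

By the ratio test, |a_{k+1}/a_k| = (2k+1)·(2k+2)/(k+1)² · 4 → 16.
Convergence for |t + 7| · 16 < 1, i.e. |t + 7| < 1/16. So R = 1/16.

R = 1/16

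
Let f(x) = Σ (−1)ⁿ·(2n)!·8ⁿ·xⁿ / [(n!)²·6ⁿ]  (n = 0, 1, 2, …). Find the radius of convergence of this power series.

Ratio test: |a_{n+1}/a_n| = (2n+1)·(2n+2)/(n+1)² · 8/6 → 16/3 as n → ∞.
Thus R = 1/(16/3) = 3/16.

R = 3/16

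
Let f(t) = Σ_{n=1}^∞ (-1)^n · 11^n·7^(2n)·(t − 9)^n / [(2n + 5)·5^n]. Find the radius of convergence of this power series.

R = 5/539

Apply the ratio test: |a_{n+1}| / |a_n| = [(2n + 5)/(2(n+1) + 5)] · 11·49/5, which tends to 539/5 as n → ∞.
Hence the series converges for |t − 9| < 1/(539/5) = 5/539, so the radius of convergence is 5/539.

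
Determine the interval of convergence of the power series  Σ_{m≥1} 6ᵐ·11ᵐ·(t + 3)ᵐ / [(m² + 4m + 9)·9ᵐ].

[-69/22, -63/22]

The ratio of consecutive coefficients is [(m² + 4m + 9)/((m+1)² + 4(m+1) + 9)] · 6·11/9 → 22/3.
Hence the series converges for |t + 3| < 1/(22/3) = 3/22, so the radius of convergence is 3/22.
Check t = -63/22: the series is dominated by a constant times Σ 1/m², which converges (p = 2 > 1).
Endpoint t = -69/22: absolute convergence follows by limit comparison with Σ 1/m².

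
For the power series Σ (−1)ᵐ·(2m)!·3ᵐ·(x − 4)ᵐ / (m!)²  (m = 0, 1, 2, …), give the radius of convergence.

R = 1/12

By the ratio test, |a_{m+1}/a_m| = (2m+1)·(2m+2)/(m+1)² · 3 → 12.
Hence the series converges for |x − 4| < 1/(12) = 1/12, so the radius of convergence is 1/12.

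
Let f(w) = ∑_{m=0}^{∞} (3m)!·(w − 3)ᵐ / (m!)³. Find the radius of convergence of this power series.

R = 1/27

Ratio test: |a_{m+1}/a_m| = (3m+1)·(3m+2)·(3m+3)/(m+1)³ → 27 as m → ∞.
Hence the series converges for |w − 3| < 1/(27) = 1/27, so the radius of convergence is 1/27.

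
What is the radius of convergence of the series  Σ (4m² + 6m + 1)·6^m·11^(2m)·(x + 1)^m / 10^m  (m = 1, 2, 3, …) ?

R = 5/363

The ratio of consecutive coefficients is [(4(m+1)² + 6(m+1) + 1)/(4m² + 6m + 1)] · 6·121/10 → 363/5.
Convergence for |x + 1| · 363/5 < 1, i.e. |x + 1| < 5/363. So R = 5/363.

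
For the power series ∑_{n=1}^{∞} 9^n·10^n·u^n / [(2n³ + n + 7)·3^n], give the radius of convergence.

R = 1/30

By the ratio test, |a_{n+1}/a_n| = [(2n³ + n + 7)/(2(n+1)³ + (n+1) + 7)] · 9·10/3 → 30.
Thus R = 1/(30) = 1/30.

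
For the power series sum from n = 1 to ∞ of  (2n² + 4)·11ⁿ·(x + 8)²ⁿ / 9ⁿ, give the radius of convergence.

Ratio test: |a_{n+1}/a_n| = [(2(n+1)² + 4)/(2n² + 4)] · 11/9 → 11/9 as n → ∞.
Writing y = (x + 8)², the series in y has radius 9/11, so |x + 8| < √(9/11) and R = 3√11/11.

R = 3√11/11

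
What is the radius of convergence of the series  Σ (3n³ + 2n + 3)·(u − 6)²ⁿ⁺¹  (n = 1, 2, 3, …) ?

The ratio of consecutive coefficients is (3(n+1)³ + 2(n+1) + 3)/(3n³ + 2n + 3) → 1.
Writing y = (u − 6)², the series in y has radius 1, so |u − 6| < √(1) = 1 and R = 1.

R = 1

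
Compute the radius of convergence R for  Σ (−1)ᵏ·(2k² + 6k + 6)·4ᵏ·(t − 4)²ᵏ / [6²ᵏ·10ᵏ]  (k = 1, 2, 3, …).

Apply the ratio test: |a_{k+1}| / |a_k| = [(2(k+1)² + 6(k+1) + 6)/(2k² + 6k + 6)] · 4/(36·10), which tends to 1/90 as k → ∞.
Successive powers of (t − 4) differ by 2, so the series converges when |t − 4|² · 1/90 < 1, i.e. |t − 4| < √(90). So R = 3√10.

R = 3√10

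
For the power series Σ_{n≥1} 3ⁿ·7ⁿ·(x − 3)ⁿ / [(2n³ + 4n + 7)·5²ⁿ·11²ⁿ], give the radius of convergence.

R = 3025/21

Ratio test: |a_{n+1}/a_n| = [(2n³ + 4n + 7)/(2(n+1)³ + 4(n+1) + 7)] · 3·7/(25·121) → 21/3025 as n → ∞.
Hence the series converges for |x − 3| < 1/(21/3025) = 3025/21, so the radius of convergence is 3025/21.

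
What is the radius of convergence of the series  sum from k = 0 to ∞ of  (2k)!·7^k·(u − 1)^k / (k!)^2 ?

The ratio of consecutive coefficients is (2k+1)·(2k+2)/(k+1)² · 7 → 28.
Convergence for |u − 1| · 28 < 1, i.e. |u − 1| < 1/28. So R = 1/28.

R = 1/28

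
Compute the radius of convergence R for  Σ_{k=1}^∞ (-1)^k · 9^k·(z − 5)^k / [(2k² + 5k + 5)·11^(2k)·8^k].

R = 968/9

By the ratio test, |a_{k+1}/a_k| = [(2k² + 5k + 5)/(2(k+1)² + 5(k+1) + 5)] · 9/(121·8) → 9/968.
Hence the series converges for |z − 5| < 1/(9/968) = 968/9, so the radius of convergence is 968/9.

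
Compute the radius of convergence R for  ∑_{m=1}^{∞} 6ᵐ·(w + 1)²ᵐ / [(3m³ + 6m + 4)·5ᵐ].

R = √30/6

By the ratio test, |a_{m+1}/a_m| = [(3m³ + 6m + 4)/(3(m+1)³ + 6(m+1) + 4)] · 6/5 → 6/5.
Successive powers of (w + 1) differ by 2, so the series converges when |w + 1|² · 6/5 < 1, i.e. |w + 1| < √(5/6). So R = √30/6.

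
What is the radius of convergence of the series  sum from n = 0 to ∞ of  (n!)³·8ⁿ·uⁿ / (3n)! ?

R = 27/8

Ratio test: |a_{n+1}/a_n| = (n+1)³/[(3n+1)·(3n+2)·(3n+3)] · 8 → 8/27 as n → ∞.
Convergence for |u| · 8/27 < 1, i.e. |u| < 27/8. So R = 27/8.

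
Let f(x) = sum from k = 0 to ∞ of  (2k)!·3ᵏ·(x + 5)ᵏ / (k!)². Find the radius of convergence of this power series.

R = 1/12

Ratio test: |a_{k+1}/a_k| = (2k+1)·(2k+2)/(k+1)² · 3 → 12 as k → ∞.
Thus R = 1/(12) = 1/12.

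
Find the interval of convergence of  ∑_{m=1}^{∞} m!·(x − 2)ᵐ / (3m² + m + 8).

Ratio test: |a_{m+1}/a_m| = (m+1) · (3m² + m + 8)/(3(m+1)² + (m+1) + 8) → ∞ as m → ∞.
Since the ratio → ∞, the series diverges for every x ≠ 2, and R = 0.

{2}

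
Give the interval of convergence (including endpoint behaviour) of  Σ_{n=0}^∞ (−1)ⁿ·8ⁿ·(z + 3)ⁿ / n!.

Ratio test: |a_{n+1}/a_n| = 8 · 1/(n+1) → 0 as n → ∞.
The ratio tends to 0 regardless of z, hence R = ∞.

(−∞, ∞)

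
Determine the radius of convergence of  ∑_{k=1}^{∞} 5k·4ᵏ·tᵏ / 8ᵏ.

Apply the ratio test: |a_{k+1}| / |a_k| = [5(k+1)/5k] · 4/8, which tends to 1/2 as k → ∞.
The series converges when 1/2 · |t| < 1, giving R = 2.

R = 2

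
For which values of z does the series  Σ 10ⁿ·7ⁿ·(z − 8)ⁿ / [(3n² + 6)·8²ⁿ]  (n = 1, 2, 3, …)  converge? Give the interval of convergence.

[248/35, 312/35]

Ratio test: |a_{n+1}/a_n| = [(3n² + 6)/(3(n+1)² + 6)] · 10·7/64 → 35/32 as n → ∞.
The series converges when 35/32 · |z − 8| < 1, giving R = 32/35.
At z = 312/35: the series is dominated by a constant times Σ 1/n², which converges (p = 2 > 1).
Check z = 248/35: absolute convergence follows by limit comparison with Σ 1/n².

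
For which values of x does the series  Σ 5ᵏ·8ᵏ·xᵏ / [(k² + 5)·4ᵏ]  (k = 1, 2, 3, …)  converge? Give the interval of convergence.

The ratio of consecutive coefficients is [(k² + 5)/((k+1)² + 5)] · 5·8/4 → 10.
The series converges when 10 · |x| < 1, giving R = 1/10.
Check x = 1/10: the series is dominated by a constant times Σ 1/k², which converges (p = 2 > 1).
When x = -1/10, the series is dominated by a constant times Σ 1/k², which converges (p = 2 > 1).

[-1/10, 1/10]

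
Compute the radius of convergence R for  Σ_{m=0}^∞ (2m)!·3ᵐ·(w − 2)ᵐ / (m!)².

R = 1/12

Ratio test: |a_{m+1}/a_m| = (2m+1)·(2m+2)/(m+1)² · 3 → 12 as m → ∞.
Thus R = 1/(12) = 1/12.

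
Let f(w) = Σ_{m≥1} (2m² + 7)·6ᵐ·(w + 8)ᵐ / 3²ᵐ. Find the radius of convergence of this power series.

R = 3/2

The ratio of consecutive coefficients is [(2(m+1)² + 7)/(2m² + 7)] · 6/9 → 2/3.
Thus R = 1/(2/3) = 3/2.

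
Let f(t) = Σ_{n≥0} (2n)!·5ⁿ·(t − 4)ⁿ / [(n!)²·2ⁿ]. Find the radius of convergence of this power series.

R = 1/10

The ratio of consecutive coefficients is (2n+1)·(2n+2)/(n+1)² · 5/2 → 10.
The series converges when 10 · |t − 4| < 1, giving R = 1/10.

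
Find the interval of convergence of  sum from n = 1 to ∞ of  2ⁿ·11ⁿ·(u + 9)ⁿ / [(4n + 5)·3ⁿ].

[-201/22, -195/22)

Apply the ratio test: |a_{n+1}| / |a_n| = [(4n + 5)/(4(n+1) + 5)] · 2·11/3, which tends to 22/3 as n → ∞.
Thus R = 1/(22/3) = 3/22.
Endpoint u = -195/22: the terms behave like c/n; limit comparison with the harmonic series gives divergence.
At u = -201/22: the terms alternate in sign and decrease monotonically to 0 in absolute value (size ~ c/n), so the alternating series test gives convergence.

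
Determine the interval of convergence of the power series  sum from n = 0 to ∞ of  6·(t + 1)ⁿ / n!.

By the ratio test, |a_{n+1}/a_n| = 6/6 · 1/(n+1) → 0.
The ratio tends to 0 regardless of t, hence R = ∞.

(−∞, ∞)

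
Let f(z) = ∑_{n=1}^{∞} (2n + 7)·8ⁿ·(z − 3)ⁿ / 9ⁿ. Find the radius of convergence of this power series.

By the ratio test, |a_{n+1}/a_n| = [(2(n+1) + 7)/(2n + 7)] · 8/9 → 8/9.
Convergence for |z − 3| · 8/9 < 1, i.e. |z − 3| < 9/8. So R = 9/8.

R = 9/8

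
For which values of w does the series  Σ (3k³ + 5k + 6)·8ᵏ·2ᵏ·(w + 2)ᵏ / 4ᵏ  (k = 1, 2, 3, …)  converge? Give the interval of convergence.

(-9/4, -7/4)

Apply the ratio test: |a_{k+1}| / |a_k| = [(3(k+1)³ + 5(k+1) + 6)/(3k³ + 5k + 6)] · 8·2/4, which tends to 4 as k → ∞.
Hence the series converges for |w + 2| < 1/(4) = 1/4, so the radius of convergence is 1/4.
At w = -7/4: the terms have absolute value of order k³, which does not tend to 0, so the series diverges by the divergence test.
Check w = -9/4: the k-th term does not approach 0; divergence by the term test.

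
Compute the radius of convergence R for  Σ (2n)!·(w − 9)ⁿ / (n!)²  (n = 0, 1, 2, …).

R = 1/4

The ratio of consecutive coefficients is (2n+1)·(2n+2)/(n+1)² → 4.
Thus R = 1/(4) = 1/4.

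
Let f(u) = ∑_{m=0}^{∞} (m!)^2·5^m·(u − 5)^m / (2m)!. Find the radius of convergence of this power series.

R = 4/5

By the ratio test, |a_{m+1}/a_m| = (m+1)²/[(2m+1)·(2m+2)] · 5 → 5/4.
Convergence for |u − 5| · 5/4 < 1, i.e. |u − 5| < 4/5. So R = 4/5.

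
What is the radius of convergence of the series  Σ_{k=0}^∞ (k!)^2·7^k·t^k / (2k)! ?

R = 4/7

Ratio test: |a_{k+1}/a_k| = (k+1)²/[(2k+1)·(2k+2)] · 7 → 7/4 as k → ∞.
Thus R = 1/(7/4) = 4/7.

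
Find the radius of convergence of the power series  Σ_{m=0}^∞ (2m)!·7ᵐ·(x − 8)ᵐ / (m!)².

R = 1/28

By the ratio test, |a_{m+1}/a_m| = (2m+1)·(2m+2)/(m+1)² · 7 → 28.
Thus R = 1/(28) = 1/28.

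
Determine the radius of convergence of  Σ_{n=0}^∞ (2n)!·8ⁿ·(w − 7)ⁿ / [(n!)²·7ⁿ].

R = 7/32

By the ratio test, |a_{n+1}/a_n| = (2n+1)·(2n+2)/(n+1)² · 8/7 → 32/7.
The series converges when 32/7 · |w − 7| < 1, giving R = 7/32.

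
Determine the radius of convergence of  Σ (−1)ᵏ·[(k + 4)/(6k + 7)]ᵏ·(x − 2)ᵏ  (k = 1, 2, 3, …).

R = 6

Applying the root test, |a_k|^(1/k) = (k + 4)/(6k + 7) → 1/6.
Convergence for |x − 2| · 1/6 < 1, i.e. |x − 2| < 6. So R = 6.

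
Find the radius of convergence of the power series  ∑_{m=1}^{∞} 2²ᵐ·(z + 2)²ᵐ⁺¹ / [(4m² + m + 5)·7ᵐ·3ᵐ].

R = √21/2

Apply the ratio test: |a_{m+1}| / |a_m| = [(4m² + m + 5)/(4(m+1)² + (m+1) + 5)] · 4/(7·3), which tends to 4/21 as m → ∞.
Writing y = (z + 2)², the series in y has radius 21/4, so |z + 2| < √(21/4) and R = √21/2.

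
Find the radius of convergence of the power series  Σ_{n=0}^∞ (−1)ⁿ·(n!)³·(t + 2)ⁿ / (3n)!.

Apply the ratio test: |a_{n+1}| / |a_n| = (n+1)³/[(3n+1)·(3n+2)·(3n+3)], which tends to 1/27 as n → ∞.
Hence the series converges for |t + 2| < 1/(1/27) = 27, so the radius of convergence is 27.

R = 27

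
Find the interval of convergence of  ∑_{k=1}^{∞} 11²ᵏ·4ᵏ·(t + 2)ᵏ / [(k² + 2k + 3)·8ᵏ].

The ratio of consecutive coefficients is [(k² + 2k + 3)/((k+1)² + 2(k+1) + 3)] · 121·4/8 → 121/2.
Thus R = 1/(121/2) = 2/121.
Check t = -240/121: the series is dominated by a constant times Σ 1/k², which converges (p = 2 > 1).
When t = -244/121, the series is dominated by a constant times Σ 1/k², which converges (p = 2 > 1).

[-244/121, -240/121]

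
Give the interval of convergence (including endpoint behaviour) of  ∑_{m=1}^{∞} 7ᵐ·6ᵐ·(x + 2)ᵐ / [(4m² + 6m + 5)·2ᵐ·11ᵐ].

[-53/21, -31/21]

The ratio of consecutive coefficients is [(4m² + 6m + 5)/(4(m+1)² + 6(m+1) + 5)] · 7·6/(2·11) → 21/11.
The series converges when 21/11 · |x + 2| < 1, giving R = 11/21.
Endpoint x = -31/21: the terms are on the order of 1/m², so the series converges absolutely by comparison with the p-series (p = 2 > 1).
Endpoint x = -53/21: the series is dominated by a constant times Σ 1/m², which converges (p = 2 > 1).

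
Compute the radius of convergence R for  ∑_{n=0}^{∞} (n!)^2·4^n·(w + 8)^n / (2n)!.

The ratio of consecutive coefficients is (n+1)²/[(2n+1)·(2n+2)] · 4 → 1.
So the series converges when |w + 8| < 1 and diverges when |w + 8| > 1; R = 1.

R = 1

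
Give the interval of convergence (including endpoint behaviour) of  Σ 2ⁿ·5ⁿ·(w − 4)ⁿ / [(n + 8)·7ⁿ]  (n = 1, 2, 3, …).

[33/10, 47/10)

Apply the ratio test: |a_{n+1}| / |a_n| = [(n + 8)/((n+1) + 8)] · 2·5/7, which tends to 10/7 as n → ∞.
Hence the series converges for |w − 4| < 1/(10/7) = 7/10, so the radius of convergence is 7/10.
Check w = 47/10: the terms are asymptotic to a nonzero constant times 1/n, so the series diverges by limit comparison with Σ 1/n.
At w = 33/10: the terms alternate in sign and decrease monotonically to 0 in absolute value (size ~ c/n), so the alternating series test gives convergence.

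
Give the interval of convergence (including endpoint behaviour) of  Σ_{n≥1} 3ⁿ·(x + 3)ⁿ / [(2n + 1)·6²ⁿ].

[-15, 9)

Ratio test: |a_{n+1}/a_n| = [(2n + 1)/(2(n+1) + 1)] · 3/36 → 1/12 as n → ∞.
Convergence for |x + 3| · 1/12 < 1, i.e. |x + 3| < 12. So R = 12.
Endpoint x = 9: the terms behave like c/n; limit comparison with the harmonic series gives divergence.
Check x = -15: convergence follows from the alternating series test (terms decrease monotonically to 0).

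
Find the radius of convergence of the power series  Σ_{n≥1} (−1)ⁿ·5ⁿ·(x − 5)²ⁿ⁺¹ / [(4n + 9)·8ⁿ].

R = 2√10/5

Ratio test: |a_{n+1}/a_n| = [(4n + 9)/(4(n+1) + 9)] · 5/8 → 5/8 as n → ∞.
Writing y = (x − 5)², the series in y has radius 8/5, so |x − 5| < √(8/5) and R = 2√10/5.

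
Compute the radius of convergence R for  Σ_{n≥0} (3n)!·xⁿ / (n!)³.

Ratio test: |a_{n+1}/a_n| = (3n+1)·(3n+2)·(3n+3)/(n+1)³ → 27 as n → ∞.
Convergence for |x| · 27 < 1, i.e. |x| < 1/27. So R = 1/27.

R = 1/27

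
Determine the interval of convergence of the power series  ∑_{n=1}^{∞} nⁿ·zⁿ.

{0}

Root test: |a_n|^(1/n) = n → ∞.
The root grows without bound, so R = 0 (convergence only at z = 0).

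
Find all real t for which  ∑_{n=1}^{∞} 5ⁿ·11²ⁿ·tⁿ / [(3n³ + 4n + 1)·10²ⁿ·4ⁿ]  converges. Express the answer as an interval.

[-80/121, 80/121]

Apply the ratio test: |a_{n+1}| / |a_n| = [(3n³ + 4n + 1)/(3(n+1)³ + 4(n+1) + 1)] · 5·121/(100·4), which tends to 121/80 as n → ∞.
The series converges when 121/80 · |t| < 1, giving R = 80/121.
Check t = 80/121: the series is dominated by a constant times Σ 1/n³, which converges (p = 3 > 1).
At t = -80/121: the terms are on the order of 1/n³, so the series converges absolutely by comparison with the p-series (p = 3 > 1).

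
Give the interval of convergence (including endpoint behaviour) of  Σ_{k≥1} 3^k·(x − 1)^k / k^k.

(−∞, ∞)

Applying the root test, |a_k|^(1/k) = 3/k → 0.
The limit is 0 for every x, so R = ∞.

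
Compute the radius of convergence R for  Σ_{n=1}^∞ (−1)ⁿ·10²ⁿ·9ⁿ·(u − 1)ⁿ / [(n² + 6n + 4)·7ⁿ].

Apply the ratio test: |a_{n+1}| / |a_n| = [(n² + 6n + 4)/((n+1)² + 6(n+1) + 4)] · 100·9/7, which tends to 900/7 as n → ∞.
Convergence for |u − 1| · 900/7 < 1, i.e. |u − 1| < 7/900. So R = 7/900.

R = 7/900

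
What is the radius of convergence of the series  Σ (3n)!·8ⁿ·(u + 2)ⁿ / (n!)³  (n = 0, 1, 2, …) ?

The ratio of consecutive coefficients is (3n+1)·(3n+2)·(3n+3)/(n+1)³ · 8 → 216.
Hence the series converges for |u + 2| < 1/(216) = 1/216, so the radius of convergence is 1/216.

R = 1/216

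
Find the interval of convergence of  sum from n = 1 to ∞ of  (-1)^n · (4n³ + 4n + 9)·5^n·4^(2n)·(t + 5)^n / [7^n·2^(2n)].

(-107/20, -93/20)

The ratio of consecutive coefficients is [(4(n+1)³ + 4(n+1) + 9)/(4n³ + 4n + 9)] · 5·16/(7·4) → 20/7.
Thus R = 1/(20/7) = 7/20.
At t = -93/20: the terms have absolute value of order n³, which does not tend to 0, so the series diverges by the divergence test.
Endpoint t = -107/20: the terms have absolute value of order n³, which does not tend to 0, so the series diverges by the divergence test.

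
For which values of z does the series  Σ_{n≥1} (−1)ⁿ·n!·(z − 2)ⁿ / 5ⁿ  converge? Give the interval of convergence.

The ratio of consecutive coefficients is (n+1) · 1/5 → ∞.
The terms grow without bound for any (z − 2) ≠ 0, so R = 0 (convergence only at z = 2).

{2}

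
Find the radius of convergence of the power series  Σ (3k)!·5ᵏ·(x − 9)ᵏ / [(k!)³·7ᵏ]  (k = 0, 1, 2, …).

R = 7/135

Ratio test: |a_{k+1}/a_k| = (3k+1)·(3k+2)·(3k+3)/(k+1)³ · 5/7 → 135/7 as k → ∞.
Convergence for |x − 9| · 135/7 < 1, i.e. |x − 9| < 7/135. So R = 7/135.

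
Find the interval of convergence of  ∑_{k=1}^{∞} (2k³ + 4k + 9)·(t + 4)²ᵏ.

Ratio test: |a_{k+1}/a_k| = (2(k+1)³ + 4(k+1) + 9)/(2k³ + 4k + 9) → 1 as k → ∞.
Since the exponent of (t + 4) increases by 2 each term, convergence requires |t + 4|² < 1, hence R = 1.
When t = -3, the terms do not tend to 0, so the series diverges.
When t = -5, the terms do not tend to 0, so the series diverges.

(-5, -3)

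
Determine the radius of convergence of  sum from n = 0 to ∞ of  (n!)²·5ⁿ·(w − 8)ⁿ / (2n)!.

By the ratio test, |a_{n+1}/a_n| = (n+1)²/[(2n+1)·(2n+2)] · 5 → 5/4.
Thus R = 1/(5/4) = 4/5.

R = 4/5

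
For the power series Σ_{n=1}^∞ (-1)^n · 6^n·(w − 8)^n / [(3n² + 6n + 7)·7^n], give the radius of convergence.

Apply the ratio test: |a_{n+1}| / |a_n| = [(3n² + 6n + 7)/(3(n+1)² + 6(n+1) + 7)] · 6/7, which tends to 6/7 as n → ∞.
Hence the series converges for |w − 8| < 1/(6/7) = 7/6, so the radius of convergence is 7/6.

R = 7/6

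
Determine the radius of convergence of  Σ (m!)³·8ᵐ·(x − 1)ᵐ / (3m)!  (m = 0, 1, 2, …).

Apply the ratio test: |a_{m+1}| / |a_m| = (m+1)³/[(3m+1)·(3m+2)·(3m+3)] · 8, which tends to 8/27 as m → ∞.
The series converges when 8/27 · |x − 1| < 1, giving R = 27/8.

R = 27/8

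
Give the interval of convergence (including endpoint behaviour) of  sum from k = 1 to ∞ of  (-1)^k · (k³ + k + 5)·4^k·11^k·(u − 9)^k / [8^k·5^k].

Apply the ratio test: |a_{k+1}| / |a_k| = [((k+1)³ + (k+1) + 5)/(k³ + k + 5)] · 4·11/(8·5), which tends to 11/10 as k → ∞.
The series converges when 11/10 · |u − 9| < 1, giving R = 10/11.
When u = 109/11, the terms do not tend to 0, so the series diverges.
When u = 89/11, the terms do not tend to 0, so the series diverges.

(89/11, 109/11)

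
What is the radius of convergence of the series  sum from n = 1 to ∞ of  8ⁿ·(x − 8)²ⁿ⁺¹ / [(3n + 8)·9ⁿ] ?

R = 3√2/4

Apply the ratio test: |a_{n+1}| / |a_n| = [(3n + 8)/(3(n+1) + 8)] · 8/9, which tends to 8/9 as n → ∞.
Successive powers of (x − 8) differ by 2, so the series converges when |x − 8|² · 8/9 < 1, i.e. |x − 8| < √(9/8). So R = 3√2/4.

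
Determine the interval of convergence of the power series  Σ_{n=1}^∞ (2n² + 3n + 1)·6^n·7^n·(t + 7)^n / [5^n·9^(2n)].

Apply the ratio test: |a_{n+1}| / |a_n| = [(2(n+1)² + 3(n+1) + 1)/(2n² + 3n + 1)] · 6·7/(5·81), which tends to 14/135 as n → ∞.
Thus R = 1/(14/135) = 135/14.
At t = 37/14: the terms have absolute value of order n², which does not tend to 0, so the series diverges by the divergence test.
When t = -233/14, the n-th term does not approach 0; divergence by the term test.

(-233/14, 37/14)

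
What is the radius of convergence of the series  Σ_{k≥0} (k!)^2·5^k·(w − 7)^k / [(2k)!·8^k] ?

R = 32/5

By the ratio test, |a_{k+1}/a_k| = (k+1)²/[(2k+1)·(2k+2)] · 5/8 → 5/32.
Thus R = 1/(5/32) = 32/5.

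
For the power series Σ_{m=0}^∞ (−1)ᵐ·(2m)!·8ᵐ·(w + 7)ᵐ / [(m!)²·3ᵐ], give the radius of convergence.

Apply the ratio test: |a_{m+1}| / |a_m| = (2m+1)·(2m+2)/(m+1)² · 8/3, which tends to 32/3 as m → ∞.
Hence the series converges for |w + 7| < 1/(32/3) = 3/32, so the radius of convergence is 3/32.

R = 3/32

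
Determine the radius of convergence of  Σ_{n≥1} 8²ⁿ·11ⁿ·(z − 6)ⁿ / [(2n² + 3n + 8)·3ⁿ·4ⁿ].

By the ratio test, |a_{n+1}/a_n| = [(2n² + 3n + 8)/(2(n+1)² + 3(n+1) + 8)] · 64·11/(3·4) → 176/3.
Convergence for |z − 6| · 176/3 < 1, i.e. |z − 6| < 3/176. So R = 3/176.

R = 3/176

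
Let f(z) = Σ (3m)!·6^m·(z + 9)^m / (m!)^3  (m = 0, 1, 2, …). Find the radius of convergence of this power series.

R = 1/162

Ratio test: |a_{m+1}/a_m| = (3m+1)·(3m+2)·(3m+3)/(m+1)³ · 6 → 162 as m → ∞.
The series converges when 162 · |z + 9| < 1, giving R = 1/162.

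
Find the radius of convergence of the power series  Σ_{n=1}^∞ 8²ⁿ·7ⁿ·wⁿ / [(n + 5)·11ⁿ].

R = 11/448

By the ratio test, |a_{n+1}/a_n| = [(n + 5)/((n+1) + 5)] · 64·7/11 → 448/11.
Convergence for |w| · 448/11 < 1, i.e. |w| < 11/448. So R = 11/448.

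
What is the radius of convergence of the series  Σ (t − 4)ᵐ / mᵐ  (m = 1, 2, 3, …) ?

Root test: |a_m|^(1/m) = 1/m → 0.
Since the m-th root of |a_m| tends to 0, the series converges for all real t; R = ∞.

R = ∞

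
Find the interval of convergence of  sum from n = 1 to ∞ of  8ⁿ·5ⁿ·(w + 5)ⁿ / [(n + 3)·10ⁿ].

[-21/4, -19/4)

By the ratio test, |a_{n+1}/a_n| = [(n + 3)/((n+1) + 3)] · 8·5/10 → 4.
Convergence for |w + 5| · 4 < 1, i.e. |w + 5| < 1/4. So R = 1/4.
When w = -19/4, comparison with the harmonic series Σ 1/n shows the series diverges.
Check w = -21/4: an alternating series whose terms decrease to 0 in absolute value, so it converges by the Leibniz criterion.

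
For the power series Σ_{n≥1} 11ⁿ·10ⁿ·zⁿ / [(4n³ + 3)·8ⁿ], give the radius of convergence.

Ratio test: |a_{n+1}/a_n| = [(4n³ + 3)/(4(n+1)³ + 3)] · 11·10/8 → 55/4 as n → ∞.
Convergence for |z| · 55/4 < 1, i.e. |z| < 4/55. So R = 4/55.

R = 4/55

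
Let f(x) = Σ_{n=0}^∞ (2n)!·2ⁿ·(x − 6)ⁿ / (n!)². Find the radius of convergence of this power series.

Apply the ratio test: |a_{n+1}| / |a_n| = (2n+1)·(2n+2)/(n+1)² · 2, which tends to 8 as n → ∞.
The series converges when 8 · |x − 6| < 1, giving R = 1/8.

R = 1/8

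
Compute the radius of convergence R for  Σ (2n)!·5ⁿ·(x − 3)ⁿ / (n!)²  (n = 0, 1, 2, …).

R = 1/20

By the ratio test, |a_{n+1}/a_n| = (2n+1)·(2n+2)/(n+1)² · 5 → 20.
Thus R = 1/(20) = 1/20.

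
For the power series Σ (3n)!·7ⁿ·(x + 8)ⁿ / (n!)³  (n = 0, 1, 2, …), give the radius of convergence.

R = 1/189

By the ratio test, |a_{n+1}/a_n| = (3n+1)·(3n+2)·(3n+3)/(n+1)³ · 7 → 189.
Convergence for |x + 8| · 189 < 1, i.e. |x + 8| < 1/189. So R = 1/189.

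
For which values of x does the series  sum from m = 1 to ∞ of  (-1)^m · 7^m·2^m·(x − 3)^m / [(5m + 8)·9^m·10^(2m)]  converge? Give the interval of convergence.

(-429/7, 471/7]

By the ratio test, |a_{m+1}/a_m| = [(5m + 8)/(5(m+1) + 8)] · 7·2/(9·100) → 7/450.
Convergence for |x − 3| · 7/450 < 1, i.e. |x − 3| < 450/7. So R = 450/7.
Check x = 471/7: an alternating series whose terms decrease to 0 in absolute value, so it converges by the Leibniz criterion.
At x = -429/7: the terms behave like c/m; limit comparison with the harmonic series gives divergence.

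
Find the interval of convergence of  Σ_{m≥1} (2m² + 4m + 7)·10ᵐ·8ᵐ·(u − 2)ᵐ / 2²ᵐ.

Apply the ratio test: |a_{m+1}| / |a_m| = [(2(m+1)² + 4(m+1) + 7)/(2m² + 4m + 7)] · 10·8/4, which tends to 20 as m → ∞.
Hence the series converges for |u − 2| < 1/(20) = 1/20, so the radius of convergence is 1/20.
When u = 41/20, the terms do not tend to 0, so the series diverges.
Check u = 39/20: the terms have absolute value of order m², which does not tend to 0, so the series diverges by the divergence test.

(39/20, 41/20)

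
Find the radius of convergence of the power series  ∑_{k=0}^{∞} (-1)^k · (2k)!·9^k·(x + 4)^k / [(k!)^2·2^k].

R = 1/18

By the ratio test, |a_{k+1}/a_k| = (2k+1)·(2k+2)/(k+1)² · 9/2 → 18.
The series converges when 18 · |x + 4| < 1, giving R = 1/18.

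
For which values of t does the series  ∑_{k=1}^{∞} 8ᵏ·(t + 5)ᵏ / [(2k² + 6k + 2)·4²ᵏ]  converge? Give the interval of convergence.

[-7, -3]

By the ratio test, |a_{k+1}/a_k| = [(2k² + 6k + 2)/(2(k+1)² + 6(k+1) + 2)] · 8/16 → 1/2.
Convergence for |t + 5| · 1/2 < 1, i.e. |t + 5| < 2. So R = 2.
Check t = -3: the series is dominated by a constant times Σ 1/k², which converges (p = 2 > 1).
Endpoint t = -7: absolute convergence follows by limit comparison with Σ 1/k².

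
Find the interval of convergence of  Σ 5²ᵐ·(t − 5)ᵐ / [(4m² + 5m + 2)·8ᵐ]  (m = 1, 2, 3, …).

[117/25, 133/25]

The ratio of consecutive coefficients is [(4m² + 5m + 2)/(4(m+1)² + 5(m+1) + 2)] · 25/8 → 25/8.
Hence the series converges for |t − 5| < 1/(25/8) = 8/25, so the radius of convergence is 8/25.
When t = 133/25, the series is dominated by a constant times Σ 1/m², which converges (p = 2 > 1).
Endpoint t = 117/25: the terms are on the order of 1/m², so the series converges absolutely by comparison with the p-series (p = 2 > 1).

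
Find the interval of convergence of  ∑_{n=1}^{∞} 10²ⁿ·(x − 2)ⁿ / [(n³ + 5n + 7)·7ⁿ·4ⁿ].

Ratio test: |a_{n+1}/a_n| = [(n³ + 5n + 7)/((n+1)³ + 5(n+1) + 7)] · 100/(7·4) → 25/7 as n → ∞.
Thus R = 1/(25/7) = 7/25.
Check x = 57/25: absolute convergence follows by limit comparison with Σ 1/n³.
Check x = 43/25: absolute convergence follows by limit comparison with Σ 1/n³.

[43/25, 57/25]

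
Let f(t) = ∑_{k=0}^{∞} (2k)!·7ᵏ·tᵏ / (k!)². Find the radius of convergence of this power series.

The ratio of consecutive coefficients is (2k+1)·(2k+2)/(k+1)² · 7 → 28.
Thus R = 1/(28) = 1/28.

R = 1/28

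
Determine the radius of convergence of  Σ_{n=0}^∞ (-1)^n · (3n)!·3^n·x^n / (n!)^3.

By the ratio test, |a_{n+1}/a_n| = (3n+1)·(3n+2)·(3n+3)/(n+1)³ · 3 → 81.
Convergence for |x| · 81 < 1, i.e. |x| < 1/81. So R = 1/81.

R = 1/81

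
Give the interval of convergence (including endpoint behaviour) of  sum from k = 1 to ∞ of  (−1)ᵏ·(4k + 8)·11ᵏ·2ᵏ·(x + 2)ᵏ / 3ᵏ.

(-47/22, -41/22)

Apply the ratio test: |a_{k+1}| / |a_k| = [(4(k+1) + 8)/(4k + 8)] · 11·2/3, which tends to 22/3 as k → ∞.
Convergence for |x + 2| · 22/3 < 1, i.e. |x + 2| < 3/22. So R = 3/22.
At x = -41/22: the terms have absolute value of order k, which does not tend to 0, so the series diverges by the divergence test.
When x = -47/22, the terms have absolute value of order k, which does not tend to 0, so the series diverges by the divergence test.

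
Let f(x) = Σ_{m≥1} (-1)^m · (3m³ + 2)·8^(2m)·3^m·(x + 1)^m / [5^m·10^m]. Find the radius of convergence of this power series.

The ratio of consecutive coefficients is [(3(m+1)³ + 2)/(3m³ + 2)] · 64·3/(5·10) → 96/25.
The series converges when 96/25 · |x + 1| < 1, giving R = 25/96.

R = 25/96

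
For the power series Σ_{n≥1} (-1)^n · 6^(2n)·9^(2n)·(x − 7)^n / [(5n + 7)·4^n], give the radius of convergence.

Apply the ratio test: |a_{n+1}| / |a_n| = [(5n + 7)/(5(n+1) + 7)] · 36·81/4, which tends to 729 as n → ∞.
Hence the series converges for |x − 7| < 1/(729) = 1/729, so the radius of convergence is 1/729.

R = 1/729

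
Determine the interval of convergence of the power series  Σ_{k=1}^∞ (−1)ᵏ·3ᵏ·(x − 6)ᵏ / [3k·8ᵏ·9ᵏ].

(-18, 30]

By the ratio test, |a_{k+1}/a_k| = [3k/3(k+1)] · 3/(8·9) → 1/24.
Hence the series converges for |x − 6| < 1/(1/24) = 24, so the radius of convergence is 24.
Check x = 30: an alternating series whose terms decrease to 0 in absolute value, so it converges by the Leibniz criterion.
Endpoint x = -18: comparison with the harmonic series Σ 1/k shows the series diverges.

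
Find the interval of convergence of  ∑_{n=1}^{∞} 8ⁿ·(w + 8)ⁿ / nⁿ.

(−∞, ∞)

Applying the root test, |a_n|^(1/n) = 8/n → 0.
Since the n-th root of |a_n| tends to 0, the series converges for all real w; R = ∞.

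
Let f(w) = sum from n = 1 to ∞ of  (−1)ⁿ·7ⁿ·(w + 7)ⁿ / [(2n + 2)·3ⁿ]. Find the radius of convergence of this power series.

R = 3/7

By the ratio test, |a_{n+1}/a_n| = [(2n + 2)/(2(n+1) + 2)] · 7/3 → 7/3.
Convergence for |w + 7| · 7/3 < 1, i.e. |w + 7| < 3/7. So R = 3/7.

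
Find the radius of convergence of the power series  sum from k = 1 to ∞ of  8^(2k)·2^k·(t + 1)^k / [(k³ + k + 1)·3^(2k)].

R = 9/128

Apply the ratio test: |a_{k+1}| / |a_k| = [(k³ + k + 1)/((k+1)³ + (k+1) + 1)] · 64·2/9, which tends to 128/9 as k → ∞.
Hence the series converges for |t + 1| < 1/(128/9) = 9/128, so the radius of convergence is 9/128.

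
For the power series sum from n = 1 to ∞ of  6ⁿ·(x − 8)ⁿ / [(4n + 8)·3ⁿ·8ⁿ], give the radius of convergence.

Apply the ratio test: |a_{n+1}| / |a_n| = [(4n + 8)/(4(n+1) + 8)] · 6/(3·8), which tends to 1/4 as n → ∞.
Hence the series converges for |x − 8| < 1/(1/4) = 4, so the radius of convergence is 4.

R = 4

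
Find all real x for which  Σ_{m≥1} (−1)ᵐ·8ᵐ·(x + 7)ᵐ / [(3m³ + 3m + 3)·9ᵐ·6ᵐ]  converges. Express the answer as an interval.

Apply the ratio test: |a_{m+1}| / |a_m| = [(3m³ + 3m + 3)/(3(m+1)³ + 3(m+1) + 3)] · 8/(9·6), which tends to 4/27 as m → ∞.
The series converges when 4/27 · |x + 7| < 1, giving R = 27/4.
Check x = -1/4: the series is dominated by a constant times Σ 1/m³, which converges (p = 3 > 1).
When x = -55/4, the terms are on the order of 1/m³, so the series converges absolutely by comparison with the p-series (p = 3 > 1).

[-55/4, -1/4]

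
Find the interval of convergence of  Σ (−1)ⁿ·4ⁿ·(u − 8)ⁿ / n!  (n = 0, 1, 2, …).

The ratio of consecutive coefficients is 4 · 1/(n+1) → 0.
Since the limit is 0 < 1 for every u, the series converges on all of ℝ and R = ∞.

(−∞, ∞)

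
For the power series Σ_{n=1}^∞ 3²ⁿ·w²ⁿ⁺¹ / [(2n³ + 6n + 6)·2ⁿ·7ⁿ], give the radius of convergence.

R = √14/3

Ratio test: |a_{n+1}/a_n| = [(2n³ + 6n + 6)/(2(n+1)³ + 6(n+1) + 6)] · 9/(2·7) → 9/14 as n → ∞.
Since the exponent of w increases by 2 each term, convergence requires |w|² < 14/9, hence R = √14/3.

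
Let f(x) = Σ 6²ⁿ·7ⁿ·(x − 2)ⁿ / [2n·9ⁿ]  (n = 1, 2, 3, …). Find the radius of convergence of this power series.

R = 1/28

Apply the ratio test: |a_{n+1}| / |a_n| = [2n/2(n+1)] · 36·7/9, which tends to 28 as n → ∞.
Hence the series converges for |x − 2| < 1/(28) = 1/28, so the radius of convergence is 1/28.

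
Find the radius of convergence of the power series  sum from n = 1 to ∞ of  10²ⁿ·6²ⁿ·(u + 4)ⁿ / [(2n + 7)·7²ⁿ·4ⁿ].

R = 49/900

By the ratio test, |a_{n+1}/a_n| = [(2n + 7)/(2(n+1) + 7)] · 100·36/(49·4) → 900/49.
Convergence for |u + 4| · 900/49 < 1, i.e. |u + 4| < 49/900. So R = 49/900.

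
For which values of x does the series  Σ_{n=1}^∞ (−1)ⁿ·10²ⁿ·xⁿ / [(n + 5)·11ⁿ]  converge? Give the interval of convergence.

Ratio test: |a_{n+1}/a_n| = [(n + 5)/((n+1) + 5)] · 100/11 → 100/11 as n → ∞.
Thus R = 1/(100/11) = 11/100.
At x = 11/100: an alternating series whose terms decrease to 0 in absolute value, so it converges by the Leibniz criterion.
When x = -11/100, the terms behave like c/n; limit comparison with the harmonic series gives divergence.

(-11/100, 11/100]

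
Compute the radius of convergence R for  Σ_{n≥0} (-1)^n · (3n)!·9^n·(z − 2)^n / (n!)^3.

R = 1/243

Apply the ratio test: |a_{n+1}| / |a_n| = (3n+1)·(3n+2)·(3n+3)/(n+1)³ · 9, which tends to 243 as n → ∞.
The series converges when 243 · |z − 2| < 1, giving R = 1/243.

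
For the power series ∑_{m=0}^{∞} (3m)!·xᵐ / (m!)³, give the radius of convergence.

R = 1/27

Apply the ratio test: |a_{m+1}| / |a_m| = (3m+1)·(3m+2)·(3m+3)/(m+1)³, which tends to 27 as m → ∞.
The series converges when 27 · |x| < 1, giving R = 1/27.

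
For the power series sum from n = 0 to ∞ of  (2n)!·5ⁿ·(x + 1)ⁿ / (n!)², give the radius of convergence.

R = 1/20

The ratio of consecutive coefficients is (2n+1)·(2n+2)/(n+1)² · 5 → 20.
Hence the series converges for |x + 1| < 1/(20) = 1/20, so the radius of convergence is 1/20.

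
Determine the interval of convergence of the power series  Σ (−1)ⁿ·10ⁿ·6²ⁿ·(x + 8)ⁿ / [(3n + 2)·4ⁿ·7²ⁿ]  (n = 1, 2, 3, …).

By the ratio test, |a_{n+1}/a_n| = [(3n + 2)/(3(n+1) + 2)] · 10·36/(4·49) → 90/49.
Thus R = 1/(90/49) = 49/90.
Check x = -671/90: an alternating series whose terms decrease to 0 in absolute value, so it converges by the Leibniz criterion.
Check x = -769/90: the terms behave like c/n; limit comparison with the harmonic series gives divergence.

(-769/90, -671/90]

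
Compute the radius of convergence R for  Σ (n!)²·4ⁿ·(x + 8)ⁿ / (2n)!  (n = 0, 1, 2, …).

Apply the ratio test: |a_{n+1}| / |a_n| = (n+1)²/[(2n+1)·(2n+2)] · 4, which tends to 1 as n → ∞.
So the series converges when |x + 8| < 1 and diverges when |x + 8| > 1; R = 1.

R = 1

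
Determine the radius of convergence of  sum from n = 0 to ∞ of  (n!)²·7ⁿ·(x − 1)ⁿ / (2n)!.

R = 4/7

By the ratio test, |a_{n+1}/a_n| = (n+1)²/[(2n+1)·(2n+2)] · 7 → 7/4.
The series converges when 7/4 · |x − 1| < 1, giving R = 4/7.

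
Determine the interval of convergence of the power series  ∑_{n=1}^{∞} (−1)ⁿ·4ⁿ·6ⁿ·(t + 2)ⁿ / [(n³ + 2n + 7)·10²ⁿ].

[-37/6, 13/6]

Apply the ratio test: |a_{n+1}| / |a_n| = [(n³ + 2n + 7)/((n+1)³ + 2(n+1) + 7)] · 4·6/100, which tends to 6/25 as n → ∞.
Thus R = 1/(6/25) = 25/6.
Check t = 13/6: the series is dominated by a constant times Σ 1/n³, which converges (p = 3 > 1).
When t = -37/6, the series is dominated by a constant times Σ 1/n³, which converges (p = 3 > 1).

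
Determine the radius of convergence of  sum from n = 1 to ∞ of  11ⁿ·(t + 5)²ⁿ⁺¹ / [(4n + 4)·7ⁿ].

R = √77/11

Ratio test: |a_{n+1}/a_n| = [(4n + 4)/(4(n+1) + 4)] · 11/7 → 11/7 as n → ∞.
Writing y = (t + 5)², the series in y has radius 7/11, so |t + 5| < √(7/11) and R = √77/11.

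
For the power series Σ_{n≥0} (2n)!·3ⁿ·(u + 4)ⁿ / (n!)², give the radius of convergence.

The ratio of consecutive coefficients is (2n+1)·(2n+2)/(n+1)² · 3 → 12.
The series converges when 12 · |u + 4| < 1, giving R = 1/12.

R = 1/12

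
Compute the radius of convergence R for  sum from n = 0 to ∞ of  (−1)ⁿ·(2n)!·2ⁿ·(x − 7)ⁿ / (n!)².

R = 1/8

By the ratio test, |a_{n+1}/a_n| = (2n+1)·(2n+2)/(n+1)² · 2 → 8.
Thus R = 1/(8) = 1/8.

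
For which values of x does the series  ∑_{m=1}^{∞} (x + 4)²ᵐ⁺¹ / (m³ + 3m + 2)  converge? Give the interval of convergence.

Apply the ratio test: |a_{m+1}| / |a_m| = (m³ + 3m + 2)/((m+1)³ + 3(m+1) + 2), which tends to 1 as m → ∞.
Writing y = (x + 4)², the series in y has radius 1, so |x + 4| < √(1) = 1 and R = 1.
When x = -3, the terms are on the order of 1/m³, so the series converges absolutely by comparison with the p-series (p = 3 > 1).
Endpoint x = -5: absolute convergence follows by limit comparison with Σ 1/m³.

[-5, -3]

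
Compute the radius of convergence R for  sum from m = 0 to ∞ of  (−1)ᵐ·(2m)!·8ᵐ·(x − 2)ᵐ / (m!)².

R = 1/32

By the ratio test, |a_{m+1}/a_m| = (2m+1)·(2m+2)/(m+1)² · 8 → 32.
Thus R = 1/(32) = 1/32.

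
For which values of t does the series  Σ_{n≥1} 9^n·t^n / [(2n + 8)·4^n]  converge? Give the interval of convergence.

[-4/9, 4/9)

By the ratio test, |a_{n+1}/a_n| = [(2n + 8)/(2(n+1) + 8)] · 9/4 → 9/4.
Hence the series converges for |t| < 1/(9/4) = 4/9, so the radius of convergence is 4/9.
When t = 4/9, comparison with the harmonic series Σ 1/n shows the series diverges.
At t = -4/9: convergence follows from the alternating series test (terms decrease monotonically to 0).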